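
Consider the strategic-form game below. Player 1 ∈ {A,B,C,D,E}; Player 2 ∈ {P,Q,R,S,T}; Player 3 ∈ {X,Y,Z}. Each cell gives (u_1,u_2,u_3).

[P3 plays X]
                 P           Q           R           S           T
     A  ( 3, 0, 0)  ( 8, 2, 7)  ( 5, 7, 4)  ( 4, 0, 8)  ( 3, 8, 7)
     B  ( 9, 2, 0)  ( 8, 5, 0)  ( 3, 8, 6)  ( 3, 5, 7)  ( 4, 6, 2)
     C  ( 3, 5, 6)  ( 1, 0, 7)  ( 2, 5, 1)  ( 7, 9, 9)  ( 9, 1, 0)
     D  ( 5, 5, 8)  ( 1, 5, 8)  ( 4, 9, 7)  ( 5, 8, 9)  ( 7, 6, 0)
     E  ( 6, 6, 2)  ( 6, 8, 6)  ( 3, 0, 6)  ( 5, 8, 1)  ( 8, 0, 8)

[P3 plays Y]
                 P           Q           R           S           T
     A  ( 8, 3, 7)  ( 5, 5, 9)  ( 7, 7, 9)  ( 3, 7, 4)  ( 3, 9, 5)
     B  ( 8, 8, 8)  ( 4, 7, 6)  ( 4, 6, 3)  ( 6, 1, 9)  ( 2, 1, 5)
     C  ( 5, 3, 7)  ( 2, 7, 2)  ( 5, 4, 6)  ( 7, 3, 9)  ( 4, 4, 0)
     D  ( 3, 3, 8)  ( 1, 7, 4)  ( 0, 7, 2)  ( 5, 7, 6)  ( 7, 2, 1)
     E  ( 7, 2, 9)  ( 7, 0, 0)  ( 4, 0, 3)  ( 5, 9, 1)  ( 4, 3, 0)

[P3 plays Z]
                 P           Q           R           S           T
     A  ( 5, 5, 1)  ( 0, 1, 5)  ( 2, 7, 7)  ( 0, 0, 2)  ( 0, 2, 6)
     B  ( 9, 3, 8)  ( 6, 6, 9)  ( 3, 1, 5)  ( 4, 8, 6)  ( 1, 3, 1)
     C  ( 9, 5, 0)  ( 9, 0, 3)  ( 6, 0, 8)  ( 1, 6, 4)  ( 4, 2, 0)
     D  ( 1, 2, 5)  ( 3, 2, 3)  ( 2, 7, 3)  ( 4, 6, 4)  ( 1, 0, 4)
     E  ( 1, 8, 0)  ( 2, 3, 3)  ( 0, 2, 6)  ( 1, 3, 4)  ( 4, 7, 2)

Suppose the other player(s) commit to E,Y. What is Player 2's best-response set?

P2 best: {S}

u_2(P vs E,Y) = 2
u_2(Q vs E,Y) = 0
u_2(R vs E,Y) = 0
u_2(S vs E,Y) = 9
u_2(T vs E,Y) = 3
max payoff 9 at {S}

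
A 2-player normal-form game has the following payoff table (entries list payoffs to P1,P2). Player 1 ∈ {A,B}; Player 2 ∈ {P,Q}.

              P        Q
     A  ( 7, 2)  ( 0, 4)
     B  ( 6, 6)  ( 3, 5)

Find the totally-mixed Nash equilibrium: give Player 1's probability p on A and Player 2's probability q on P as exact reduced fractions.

P1 indiff ⇒ q·7+(1-q)·0 = q·6+(1-q)·3 ⇒ q(1) = (1-q)(3) ⇒ q = 3/4
P2 indiff ⇒ p·2+(1-p)·6 = p·4+(1-p)·5 ⇒ p(-2) = (1-p)(-1) ⇒ p = 1/3

p=1/3, q=3/4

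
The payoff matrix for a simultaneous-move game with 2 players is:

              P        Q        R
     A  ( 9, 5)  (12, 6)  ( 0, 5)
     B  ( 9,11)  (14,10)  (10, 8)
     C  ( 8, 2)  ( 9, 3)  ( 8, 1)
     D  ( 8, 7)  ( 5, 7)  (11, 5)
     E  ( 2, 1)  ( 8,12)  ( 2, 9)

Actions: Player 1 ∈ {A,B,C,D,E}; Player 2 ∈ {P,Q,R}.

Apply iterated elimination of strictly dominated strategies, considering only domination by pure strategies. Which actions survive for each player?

Remaining: P1:{A,B} P2:{P,Q}

P1 drop C (B beats it: P:9>8 Q:14>9 R:10>8)
P1 drop E (B beats it: P:9>2 Q:14>8 R:10>2)
P2 drop R (Q beats it: A:6>5 B:10>8 D:7>5)
P1 drop D (A beats it: P:9>8 Q:12>5)
P1→{A,B} P2→{P,Q}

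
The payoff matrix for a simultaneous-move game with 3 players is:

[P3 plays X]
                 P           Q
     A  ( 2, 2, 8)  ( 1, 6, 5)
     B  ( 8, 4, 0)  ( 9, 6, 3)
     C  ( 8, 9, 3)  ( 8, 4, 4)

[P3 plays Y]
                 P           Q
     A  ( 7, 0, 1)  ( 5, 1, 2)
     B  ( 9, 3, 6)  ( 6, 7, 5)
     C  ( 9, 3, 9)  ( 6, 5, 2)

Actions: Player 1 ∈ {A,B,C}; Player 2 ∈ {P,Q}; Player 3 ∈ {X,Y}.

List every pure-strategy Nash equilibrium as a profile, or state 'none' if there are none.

NE set: (B,Q,Y)

(A,P,X): not NE [P1→C gives 8>2; P2→Q gives 6>2]
(A,P,Y): not NE [P1→C gives 9>7; P2→Q gives 1>0; P3→X gives 8>1]
(A,Q,X): not NE [P1→B gives 9>1]
(A,Q,Y): not NE [P1→C gives 6>5; P3→X gives 5>2]
(B,P,X): not NE [P2→Q gives 6>4; P3→Y gives 6>0]
(B,P,Y): not NE [P2→Q gives 7>3]
(B,Q,X): not NE [P3→Y gives 5>3]
(B,Q,Y): NE
(C,P,X): not NE [P3→Y gives 9>3]
(C,P,Y): not NE [P2→Q gives 5>3]
(C,Q,X): not NE [P1→B gives 9>8; P2→P gives 9>4]
(C,Q,Y): not NE [P3→X gives 4>2]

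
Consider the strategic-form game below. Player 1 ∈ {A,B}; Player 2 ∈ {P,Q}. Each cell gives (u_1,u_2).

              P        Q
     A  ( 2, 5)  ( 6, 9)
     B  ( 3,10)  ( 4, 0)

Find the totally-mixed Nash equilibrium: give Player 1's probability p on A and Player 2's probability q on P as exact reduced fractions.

P1 indiff ⇒ q·2+(1-q)·6 = q·3+(1-q)·4 ⇒ q(-1) = (1-q)(-2) ⇒ q = 2/3
P2 indiff ⇒ p·5+(1-p)·10 = p·9+(1-p)·0 ⇒ p(-4) = (1-p)(-10) ⇒ p = 5/7

(p,q) = (5/7, 2/3)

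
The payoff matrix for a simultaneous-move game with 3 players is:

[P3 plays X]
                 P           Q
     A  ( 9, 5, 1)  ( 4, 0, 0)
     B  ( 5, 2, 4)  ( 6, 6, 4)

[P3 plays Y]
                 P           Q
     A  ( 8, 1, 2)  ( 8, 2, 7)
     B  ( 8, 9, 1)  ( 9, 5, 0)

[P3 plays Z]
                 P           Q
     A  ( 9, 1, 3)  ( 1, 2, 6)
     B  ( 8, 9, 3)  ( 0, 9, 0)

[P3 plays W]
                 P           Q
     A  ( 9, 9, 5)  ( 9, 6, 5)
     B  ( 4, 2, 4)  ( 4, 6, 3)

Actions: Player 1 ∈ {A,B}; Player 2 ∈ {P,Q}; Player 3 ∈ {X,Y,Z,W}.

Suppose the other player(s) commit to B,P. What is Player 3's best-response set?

u_3(X vs B,P) = 4
u_3(Y vs B,P) = 1
u_3(Z vs B,P) = 3
u_3(W vs B,P) = 4
max payoff 4 at {X,W}

BR_3 = {X,W}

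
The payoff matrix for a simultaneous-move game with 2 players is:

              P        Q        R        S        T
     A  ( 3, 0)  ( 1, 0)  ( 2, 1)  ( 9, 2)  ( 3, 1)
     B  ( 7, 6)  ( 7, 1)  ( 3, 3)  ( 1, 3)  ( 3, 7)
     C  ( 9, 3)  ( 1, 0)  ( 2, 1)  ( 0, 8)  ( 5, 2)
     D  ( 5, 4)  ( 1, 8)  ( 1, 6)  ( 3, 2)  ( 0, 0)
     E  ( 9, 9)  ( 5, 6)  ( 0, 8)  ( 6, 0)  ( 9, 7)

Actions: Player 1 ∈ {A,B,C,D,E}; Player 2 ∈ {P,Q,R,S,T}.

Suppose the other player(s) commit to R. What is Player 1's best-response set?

u_1(A vs R) = 2
u_1(B vs R) = 3
u_1(C vs R) = 2
u_1(D vs R) = 1
u_1(E vs R) = 0
max payoff 3 at {B}

BR_1 = {B}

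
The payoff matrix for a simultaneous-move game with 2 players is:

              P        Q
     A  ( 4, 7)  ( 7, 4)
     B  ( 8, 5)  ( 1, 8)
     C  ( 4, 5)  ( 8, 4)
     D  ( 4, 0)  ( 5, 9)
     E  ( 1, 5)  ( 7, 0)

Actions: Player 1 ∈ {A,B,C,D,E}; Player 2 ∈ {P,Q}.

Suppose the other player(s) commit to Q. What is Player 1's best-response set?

BR_1 = {C}

u_1(A vs Q) = 7
u_1(B vs Q) = 1
u_1(C vs Q) = 8
u_1(D vs Q) = 5
u_1(E vs Q) = 7
max payoff 8 at {C}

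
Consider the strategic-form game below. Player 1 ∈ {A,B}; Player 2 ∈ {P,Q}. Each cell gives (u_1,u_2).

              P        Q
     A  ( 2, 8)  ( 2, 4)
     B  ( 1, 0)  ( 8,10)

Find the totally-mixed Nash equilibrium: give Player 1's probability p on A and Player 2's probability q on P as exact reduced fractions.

P1 indiff ⇒ q·2+(1-q)·2 = q·1+(1-q)·8 ⇒ q(1) = (1-q)(6) ⇒ q = 6/7
P2 indiff ⇒ p·8+(1-p)·0 = p·4+(1-p)·10 ⇒ p(4) = (1-p)(10) ⇒ p = 5/7

P1 mixes 5/7 on A; P2 mixes 6/7 on P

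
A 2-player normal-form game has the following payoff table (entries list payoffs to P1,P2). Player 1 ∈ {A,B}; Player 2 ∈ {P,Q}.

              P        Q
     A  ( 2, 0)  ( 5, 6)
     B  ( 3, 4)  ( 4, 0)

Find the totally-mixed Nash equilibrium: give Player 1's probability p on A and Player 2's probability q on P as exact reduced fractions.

p=2/5, q=1/2

P1 indiff ⇒ q·2+(1-q)·5 = q·3+(1-q)·4 ⇒ q(-1) = (1-q)(-1) ⇒ q = 1/2
P2 indiff ⇒ p·0+(1-p)·4 = p·6+(1-p)·0 ⇒ p(-6) = (1-p)(-4) ⇒ p = 2/5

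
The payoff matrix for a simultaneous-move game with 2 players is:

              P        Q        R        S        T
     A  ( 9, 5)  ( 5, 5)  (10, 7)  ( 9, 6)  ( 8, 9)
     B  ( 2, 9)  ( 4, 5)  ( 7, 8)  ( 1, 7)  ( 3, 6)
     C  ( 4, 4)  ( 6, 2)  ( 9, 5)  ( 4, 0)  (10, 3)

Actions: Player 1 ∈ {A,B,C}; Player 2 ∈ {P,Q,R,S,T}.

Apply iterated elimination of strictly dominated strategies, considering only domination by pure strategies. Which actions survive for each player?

P1 drop B (A beats it: P:9>2 Q:5>4 R:10>7 S:9>1 T:8>3)
P2 drop P (R beats it: A:7>5 C:5>4)
P2 drop Q (R beats it: A:7>5 C:5>2)
P2 drop S (R beats it: A:7>6 C:5>0)
P1→{A,C} P2→{R,T}

Remaining: P1:{A,C} P2:{R,T}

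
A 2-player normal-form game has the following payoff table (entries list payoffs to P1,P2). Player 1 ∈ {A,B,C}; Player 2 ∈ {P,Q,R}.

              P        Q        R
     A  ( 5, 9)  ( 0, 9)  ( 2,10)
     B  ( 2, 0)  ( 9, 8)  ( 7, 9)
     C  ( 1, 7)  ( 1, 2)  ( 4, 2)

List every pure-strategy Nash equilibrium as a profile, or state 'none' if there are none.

PSNE = {(B,R)}

(A,P): not NE [P2→R gives 10>9]
(A,Q): not NE [P1→B gives 9>0; P2→R gives 10>9]
(A,R): not NE [P1→B gives 7>2]
(B,P): not NE [P1→A gives 5>2; P2→R gives 9>0]
(B,Q): not NE [P2→R gives 9>8]
(B,R): NE
(C,P): not NE [P1→A gives 5>1]
(C,Q): not NE [P1→B gives 9>1; P2→P gives 7>2]
(C,R): not NE [P1→B gives 7>4; P2→P gives 7>2]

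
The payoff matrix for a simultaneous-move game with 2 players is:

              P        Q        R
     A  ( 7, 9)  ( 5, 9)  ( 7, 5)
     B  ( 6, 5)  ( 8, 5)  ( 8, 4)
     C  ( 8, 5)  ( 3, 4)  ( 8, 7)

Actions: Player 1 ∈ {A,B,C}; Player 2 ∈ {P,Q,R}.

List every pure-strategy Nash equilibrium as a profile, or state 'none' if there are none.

PSNE = {(B,Q), (C,R)}

(A,P): not NE [P1→C gives 8>7]
(A,Q): not NE [P1→B gives 8>5]
(A,R): not NE [P1→C gives 8>7; P2→Q gives 9>5]
(B,P): not NE [P1→C gives 8>6]
(B,Q): NE
(B,R): not NE [P2→Q gives 5>4]
(C,P): not NE [P2→R gives 7>5]
(C,Q): not NE [P1→B gives 8>3; P2→R gives 7>4]
(C,R): NE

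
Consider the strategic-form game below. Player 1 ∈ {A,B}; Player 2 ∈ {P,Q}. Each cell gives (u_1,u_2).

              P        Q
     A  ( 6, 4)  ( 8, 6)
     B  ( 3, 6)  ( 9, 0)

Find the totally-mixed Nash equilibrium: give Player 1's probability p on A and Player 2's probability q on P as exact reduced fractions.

p=3/4, q=1/4

P1 indiff ⇒ q·6+(1-q)·8 = q·3+(1-q)·9 ⇒ q(3) = (1-q)(1) ⇒ q = 1/4
P2 indiff ⇒ p·4+(1-p)·6 = p·6+(1-p)·0 ⇒ p(-2) = (1-p)(-6) ⇒ p = 3/4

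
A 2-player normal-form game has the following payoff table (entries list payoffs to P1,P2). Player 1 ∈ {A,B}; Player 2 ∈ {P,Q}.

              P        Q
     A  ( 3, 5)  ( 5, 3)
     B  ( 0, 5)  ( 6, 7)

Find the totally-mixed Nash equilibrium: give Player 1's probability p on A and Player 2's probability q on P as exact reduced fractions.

p=1/2, q=1/4

P1 indiff ⇒ q·3+(1-q)·5 = q·0+(1-q)·6 ⇒ q(3) = (1-q)(1) ⇒ q = 1/4
P2 indiff ⇒ p·5+(1-p)·5 = p·3+(1-p)·7 ⇒ p(2) = (1-p)(2) ⇒ p = 1/2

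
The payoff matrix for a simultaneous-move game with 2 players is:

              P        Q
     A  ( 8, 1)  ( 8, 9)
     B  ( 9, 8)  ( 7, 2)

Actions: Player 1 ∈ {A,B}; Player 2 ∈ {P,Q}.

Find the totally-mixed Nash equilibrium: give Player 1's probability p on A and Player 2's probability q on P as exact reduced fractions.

P1 mixes 3/7 on A; P2 mixes 1/2 on P

P1 indiff ⇒ q·8+(1-q)·8 = q·9+(1-q)·7 ⇒ q(-1) = (1-q)(-1) ⇒ q = 1/2
P2 indiff ⇒ p·1+(1-p)·8 = p·9+(1-p)·2 ⇒ p(-8) = (1-p)(-6) ⇒ p = 3/7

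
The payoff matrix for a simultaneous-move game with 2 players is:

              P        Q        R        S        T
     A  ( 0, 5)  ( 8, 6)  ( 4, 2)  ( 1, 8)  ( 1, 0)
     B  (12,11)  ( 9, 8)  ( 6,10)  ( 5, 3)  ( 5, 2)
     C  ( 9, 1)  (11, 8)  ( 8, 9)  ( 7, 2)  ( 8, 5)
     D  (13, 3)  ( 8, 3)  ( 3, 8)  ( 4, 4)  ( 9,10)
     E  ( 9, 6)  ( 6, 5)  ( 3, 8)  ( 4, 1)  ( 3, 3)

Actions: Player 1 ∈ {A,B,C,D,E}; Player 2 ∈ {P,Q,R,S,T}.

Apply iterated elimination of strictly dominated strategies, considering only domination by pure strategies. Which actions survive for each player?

Survivors P1:{B,C,D} P2:{P,R,T}

P1 drop A (B beats it: P:12>0 Q:9>8 R:6>4 S:5>1 T:5>1)
P1 drop E (B beats it: P:12>9 Q:9>6 R:6>3 S:5>4 T:5>3)
P2 drop Q (R beats it: B:10>8 C:9>8 D:8>3)
P2 drop S (R beats it: B:10>3 C:9>2 D:8>4)
P1→{B,C,D} P2→{P,R,T}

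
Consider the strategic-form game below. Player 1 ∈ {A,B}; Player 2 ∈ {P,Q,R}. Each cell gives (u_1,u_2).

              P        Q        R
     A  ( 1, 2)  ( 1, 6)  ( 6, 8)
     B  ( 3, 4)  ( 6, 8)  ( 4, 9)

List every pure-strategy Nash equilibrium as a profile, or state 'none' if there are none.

NE set: (A,R)

(A,P): not NE [P1→B gives 3>1; P2→R gives 8>2]
(A,Q): not NE [P1→B gives 6>1; P2→R gives 8>6]
(A,R): NE
(B,P): not NE [P2→R gives 9>4]
(B,Q): not NE [P2→R gives 9>8]
(B,R): not NE [P1→A gives 6>4]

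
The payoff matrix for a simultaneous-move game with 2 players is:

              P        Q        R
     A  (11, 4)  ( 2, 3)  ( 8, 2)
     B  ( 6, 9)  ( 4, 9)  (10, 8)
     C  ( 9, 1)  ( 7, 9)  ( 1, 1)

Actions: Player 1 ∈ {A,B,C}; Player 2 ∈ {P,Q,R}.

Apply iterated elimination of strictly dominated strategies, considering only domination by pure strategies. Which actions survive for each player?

P2 drop R (Q beats it: A:3>2 B:9>8 C:9>1)
P1 drop B (C beats it: P:9>6 Q:7>4)
P1→{A,C} P2→{P,Q}

Survivors P1:{A,C} P2:{P,Q}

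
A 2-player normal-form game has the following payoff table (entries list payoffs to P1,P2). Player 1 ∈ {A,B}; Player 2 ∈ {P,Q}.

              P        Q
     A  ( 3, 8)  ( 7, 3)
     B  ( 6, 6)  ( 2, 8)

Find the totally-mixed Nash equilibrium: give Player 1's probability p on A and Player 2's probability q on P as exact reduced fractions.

(p,q) = (2/7, 5/8)

P1 indiff ⇒ q·3+(1-q)·7 = q·6+(1-q)·2 ⇒ q(-3) = (1-q)(-5) ⇒ q = 5/8
P2 indiff ⇒ p·8+(1-p)·6 = p·3+(1-p)·8 ⇒ p(5) = (1-p)(2) ⇒ p = 2/7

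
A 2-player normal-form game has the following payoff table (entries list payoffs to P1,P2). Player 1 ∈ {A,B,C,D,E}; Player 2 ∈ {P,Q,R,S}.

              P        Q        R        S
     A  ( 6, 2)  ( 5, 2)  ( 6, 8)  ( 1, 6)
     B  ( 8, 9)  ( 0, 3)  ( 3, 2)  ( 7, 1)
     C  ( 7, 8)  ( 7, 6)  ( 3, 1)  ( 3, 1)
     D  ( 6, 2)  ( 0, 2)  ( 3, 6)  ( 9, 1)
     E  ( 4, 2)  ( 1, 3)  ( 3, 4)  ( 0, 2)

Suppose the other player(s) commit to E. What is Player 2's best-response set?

BR_2 = {R}

u_2(P vs E) = 2
u_2(Q vs E) = 3
u_2(R vs E) = 4
u_2(S vs E) = 2
max payoff 4 at {R}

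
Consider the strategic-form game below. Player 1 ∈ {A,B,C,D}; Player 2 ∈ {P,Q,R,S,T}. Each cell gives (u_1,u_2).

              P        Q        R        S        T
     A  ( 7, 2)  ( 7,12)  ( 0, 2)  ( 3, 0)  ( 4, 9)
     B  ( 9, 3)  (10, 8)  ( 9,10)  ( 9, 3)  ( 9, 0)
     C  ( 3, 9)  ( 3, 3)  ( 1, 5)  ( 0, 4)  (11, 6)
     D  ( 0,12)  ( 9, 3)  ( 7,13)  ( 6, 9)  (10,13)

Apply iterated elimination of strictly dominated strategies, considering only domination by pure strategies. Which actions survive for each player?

P1 drop A (B beats it: P:9>7 Q:10>7 R:9>0 S:9>3 T:9>4)
P2 drop Q (R beats it: B:10>8 C:5>3 D:13>3)
P2 drop S (R beats it: B:10>3 C:5>4 D:13>9)
P1→{B,C,D} P2→{P,R,T}

IESDS → P1:{B,C,D} P2:{P,R,T}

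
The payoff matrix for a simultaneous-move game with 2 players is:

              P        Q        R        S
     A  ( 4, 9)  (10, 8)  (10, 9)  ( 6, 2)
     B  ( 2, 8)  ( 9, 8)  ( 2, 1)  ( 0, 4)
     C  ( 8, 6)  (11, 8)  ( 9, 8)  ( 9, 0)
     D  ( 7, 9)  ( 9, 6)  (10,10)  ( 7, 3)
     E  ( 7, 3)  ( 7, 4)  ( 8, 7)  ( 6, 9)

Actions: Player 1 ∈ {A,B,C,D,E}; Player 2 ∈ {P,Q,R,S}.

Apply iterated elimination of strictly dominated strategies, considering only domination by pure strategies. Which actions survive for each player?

Survivors P1:{A,C,D} P2:{P,Q,R}

P1 drop B (A beats it: P:4>2 Q:10>9 R:10>2 S:6>0)
P1 drop E (C beats it: P:8>7 Q:11>7 R:9>8 S:9>6)
P2 drop S (P beats it: A:9>2 C:6>0 D:9>3)
P1→{A,C,D} P2→{P,Q,R}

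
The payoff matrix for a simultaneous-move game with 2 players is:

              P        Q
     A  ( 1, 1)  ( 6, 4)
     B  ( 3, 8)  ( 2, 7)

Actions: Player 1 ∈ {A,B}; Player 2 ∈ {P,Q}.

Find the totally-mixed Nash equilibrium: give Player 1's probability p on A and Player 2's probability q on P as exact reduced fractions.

(p,q) = (1/4, 2/3)

P1 indiff ⇒ q·1+(1-q)·6 = q·3+(1-q)·2 ⇒ q(-2) = (1-q)(-4) ⇒ q = 2/3
P2 indiff ⇒ p·1+(1-p)·8 = p·4+(1-p)·7 ⇒ p(-3) = (1-p)(-1) ⇒ p = 1/4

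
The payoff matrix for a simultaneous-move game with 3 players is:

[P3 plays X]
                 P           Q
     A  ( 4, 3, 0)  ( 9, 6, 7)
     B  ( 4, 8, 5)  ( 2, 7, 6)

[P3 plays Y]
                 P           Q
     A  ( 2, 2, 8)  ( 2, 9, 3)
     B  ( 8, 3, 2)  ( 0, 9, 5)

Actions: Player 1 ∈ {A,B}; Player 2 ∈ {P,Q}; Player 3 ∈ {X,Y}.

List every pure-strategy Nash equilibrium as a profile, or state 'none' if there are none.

PSNE = {(A,Q,X), (B,P,X)}

(A,P,X): not NE [P2→Q gives 6>3; P3→Y gives 8>0]
(A,P,Y): not NE [P1→B gives 8>2; P2→Q gives 9>2]
(A,Q,X): NE
(A,Q,Y): not NE [P3→X gives 7>3]
(B,P,X): NE
(B,P,Y): not NE [P2→Q gives 9>3; P3→X gives 5>2]
(B,Q,X): not NE [P1→A gives 9>2; P2→P gives 8>7]
(B,Q,Y): not NE [P1→A gives 2>0; P3→X gives 6>5]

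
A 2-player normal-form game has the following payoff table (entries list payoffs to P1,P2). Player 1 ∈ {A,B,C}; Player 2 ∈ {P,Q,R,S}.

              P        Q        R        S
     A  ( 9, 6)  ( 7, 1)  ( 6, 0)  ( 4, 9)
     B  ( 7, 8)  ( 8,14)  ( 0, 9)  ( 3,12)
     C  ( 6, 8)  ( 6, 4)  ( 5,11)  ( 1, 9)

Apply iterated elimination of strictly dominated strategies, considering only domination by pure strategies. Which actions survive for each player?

IESDS → P1:{A,B} P2:{Q,S}

P1 drop C (A beats it: P:9>6 Q:7>6 R:6>5 S:4>1)
P2 drop P (S beats it: A:9>6 B:12>8)
P2 drop R (Q beats it: A:1>0 B:14>9)
P1→{A,B} P2→{Q,S}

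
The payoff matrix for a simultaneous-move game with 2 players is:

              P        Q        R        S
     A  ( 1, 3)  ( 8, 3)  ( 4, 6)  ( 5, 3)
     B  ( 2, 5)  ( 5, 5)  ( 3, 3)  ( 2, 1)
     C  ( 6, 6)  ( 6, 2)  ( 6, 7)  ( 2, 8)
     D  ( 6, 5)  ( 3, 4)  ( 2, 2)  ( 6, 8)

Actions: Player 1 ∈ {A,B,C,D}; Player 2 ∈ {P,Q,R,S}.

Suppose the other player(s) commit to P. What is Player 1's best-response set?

argmax u_1 = {C,D}

u_1(A vs P) = 1
u_1(B vs P) = 2
u_1(C vs P) = 6
u_1(D vs P) = 6
max payoff 6 at {C,D}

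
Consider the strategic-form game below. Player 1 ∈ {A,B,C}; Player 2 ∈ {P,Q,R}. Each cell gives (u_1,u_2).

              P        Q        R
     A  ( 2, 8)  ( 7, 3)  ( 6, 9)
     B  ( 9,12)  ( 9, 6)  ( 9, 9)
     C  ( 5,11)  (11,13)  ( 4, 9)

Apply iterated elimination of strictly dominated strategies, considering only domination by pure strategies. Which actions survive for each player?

P1 drop A (B beats it: P:9>2 Q:9>7 R:9>6)
P2 drop R (P beats it: B:12>9 C:11>9)
P1→{B,C} P2→{P,Q}

Remaining: P1:{B,C} P2:{P,Q}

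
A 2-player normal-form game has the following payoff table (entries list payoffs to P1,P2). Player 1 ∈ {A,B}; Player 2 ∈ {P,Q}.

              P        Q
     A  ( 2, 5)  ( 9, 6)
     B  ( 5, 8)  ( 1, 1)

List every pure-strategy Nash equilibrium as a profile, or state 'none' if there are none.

Nash profiles: (A,Q), (B,P)

(A,P): not NE [P1→B gives 5>2; P2→Q gives 6>5]
(A,Q): NE
(B,P): NE
(B,Q): not NE [P1→A gives 9>1; P2→P gives 8>1]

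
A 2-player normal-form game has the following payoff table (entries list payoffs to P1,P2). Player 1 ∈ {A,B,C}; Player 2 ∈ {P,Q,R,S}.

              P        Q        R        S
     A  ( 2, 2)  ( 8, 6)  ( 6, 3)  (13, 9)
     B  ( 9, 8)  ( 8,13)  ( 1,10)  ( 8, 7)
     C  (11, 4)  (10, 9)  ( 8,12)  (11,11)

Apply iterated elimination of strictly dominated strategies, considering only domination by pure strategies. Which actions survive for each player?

P1 drop B (C beats it: P:11>9 Q:10>8 R:8>1 S:11>8)
P2 drop P (Q beats it: A:6>2 C:9>4)
P2 drop Q (S beats it: A:9>6 C:11>9)
P1→{A,C} P2→{R,S}

Survivors P1:{A,C} P2:{R,S}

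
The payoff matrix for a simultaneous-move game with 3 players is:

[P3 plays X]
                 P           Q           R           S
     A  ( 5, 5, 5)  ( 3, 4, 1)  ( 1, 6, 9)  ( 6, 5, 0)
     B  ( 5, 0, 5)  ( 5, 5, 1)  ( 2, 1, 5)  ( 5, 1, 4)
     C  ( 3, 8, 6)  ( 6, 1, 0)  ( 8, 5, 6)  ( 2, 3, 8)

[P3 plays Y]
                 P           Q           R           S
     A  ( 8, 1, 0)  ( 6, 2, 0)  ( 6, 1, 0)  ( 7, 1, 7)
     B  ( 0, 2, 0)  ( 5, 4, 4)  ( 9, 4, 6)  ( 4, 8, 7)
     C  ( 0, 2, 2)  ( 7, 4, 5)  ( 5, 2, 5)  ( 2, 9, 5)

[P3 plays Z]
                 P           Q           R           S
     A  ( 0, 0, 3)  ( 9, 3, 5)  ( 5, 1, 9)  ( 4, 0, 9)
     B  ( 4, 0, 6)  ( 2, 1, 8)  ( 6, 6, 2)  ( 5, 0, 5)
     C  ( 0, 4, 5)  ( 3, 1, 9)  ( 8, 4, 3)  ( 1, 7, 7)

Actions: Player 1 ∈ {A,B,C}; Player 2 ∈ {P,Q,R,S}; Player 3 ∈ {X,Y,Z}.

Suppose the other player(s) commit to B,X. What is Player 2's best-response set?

P2 best: {Q}

u_2(P vs B,X) = 0
u_2(Q vs B,X) = 5
u_2(R vs B,X) = 1
u_2(S vs B,X) = 1
max payoff 5 at {Q}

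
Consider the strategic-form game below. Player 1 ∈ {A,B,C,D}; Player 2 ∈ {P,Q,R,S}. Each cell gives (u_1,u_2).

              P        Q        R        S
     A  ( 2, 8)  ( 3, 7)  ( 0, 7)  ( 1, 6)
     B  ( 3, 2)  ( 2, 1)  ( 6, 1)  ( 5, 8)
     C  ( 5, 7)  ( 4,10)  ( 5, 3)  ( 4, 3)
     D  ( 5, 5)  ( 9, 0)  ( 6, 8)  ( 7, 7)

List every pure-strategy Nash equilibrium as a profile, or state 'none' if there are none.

(A,P): not NE [P1→D gives 5>2]
(A,Q): not NE [P1→D gives 9>3; P2→P gives 8>7]
(A,R): not NE [P1→D gives 6>0; P2→P gives 8>7]
(A,S): not NE [P1→D gives 7>1; P2→P gives 8>6]
(B,P): not NE [P1→D gives 5>3; P2→S gives 8>2]
(B,Q): not NE [P1→D gives 9>2; P2→S gives 8>1]
(B,R): not NE [P2→S gives 8>1]
(B,S): not NE [P1→D gives 7>5]
(C,P): not NE [P2→Q gives 10>7]
(C,Q): not NE [P1→D gives 9>4]
(C,R): not NE [P1→D gives 6>5; P2→Q gives 10>3]
(C,S): not NE [P1→D gives 7>4; P2→Q gives 10>3]
(D,P): not NE [P2→R gives 8>5]
(D,Q): not NE [P2→R gives 8>0]
(D,R): NE
(D,S): not NE [P2→R gives 8>7]

Nash profiles: (D,R)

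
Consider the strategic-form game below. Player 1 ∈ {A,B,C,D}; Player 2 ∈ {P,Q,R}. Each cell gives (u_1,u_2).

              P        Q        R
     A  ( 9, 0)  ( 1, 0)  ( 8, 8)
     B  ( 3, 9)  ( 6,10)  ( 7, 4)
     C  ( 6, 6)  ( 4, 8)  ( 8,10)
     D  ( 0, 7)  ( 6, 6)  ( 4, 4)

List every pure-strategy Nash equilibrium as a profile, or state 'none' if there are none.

PSNE = {(A,R), (B,Q), (C,R)}

(A,P): not NE [P2→R gives 8>0]
(A,Q): not NE [P1→D gives 6>1; P2→R gives 8>0]
(A,R): NE
(B,P): not NE [P1→A gives 9>3; P2→Q gives 10>9]
(B,Q): NE
(B,R): not NE [P1→C gives 8>7; P2→Q gives 10>4]
(C,P): not NE [P1→A gives 9>6; P2→R gives 10>6]
(C,Q): not NE [P1→D gives 6>4; P2→R gives 10>8]
(C,R): NE
(D,P): not NE [P1→A gives 9>0]
(D,Q): not NE [P2→P gives 7>6]
(D,R): not NE [P1→C gives 8>4; P2→P gives 7>4]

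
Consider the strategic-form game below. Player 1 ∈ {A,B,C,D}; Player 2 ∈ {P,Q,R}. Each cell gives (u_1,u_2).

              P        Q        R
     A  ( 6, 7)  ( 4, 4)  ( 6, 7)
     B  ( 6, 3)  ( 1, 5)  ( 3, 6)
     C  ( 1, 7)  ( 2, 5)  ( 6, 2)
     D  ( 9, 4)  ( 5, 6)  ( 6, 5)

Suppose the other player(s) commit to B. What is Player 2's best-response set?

u_2(P vs B) = 3
u_2(Q vs B) = 5
u_2(R vs B) = 6
max payoff 6 at {R}

argmax u_2 = {R}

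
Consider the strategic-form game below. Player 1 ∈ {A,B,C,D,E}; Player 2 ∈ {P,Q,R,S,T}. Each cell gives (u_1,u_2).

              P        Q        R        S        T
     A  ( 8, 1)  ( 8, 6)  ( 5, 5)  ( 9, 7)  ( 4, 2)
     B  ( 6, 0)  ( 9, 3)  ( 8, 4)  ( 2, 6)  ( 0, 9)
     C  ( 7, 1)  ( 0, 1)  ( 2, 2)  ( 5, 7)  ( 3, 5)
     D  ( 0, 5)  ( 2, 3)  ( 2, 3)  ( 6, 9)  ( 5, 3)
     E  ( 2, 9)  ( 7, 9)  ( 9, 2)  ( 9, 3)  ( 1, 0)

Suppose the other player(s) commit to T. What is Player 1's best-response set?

P1 best: {D}

u_1(A vs T) = 4
u_1(B vs T) = 0
u_1(C vs T) = 3
u_1(D vs T) = 5
u_1(E vs T) = 1
max payoff 5 at {D}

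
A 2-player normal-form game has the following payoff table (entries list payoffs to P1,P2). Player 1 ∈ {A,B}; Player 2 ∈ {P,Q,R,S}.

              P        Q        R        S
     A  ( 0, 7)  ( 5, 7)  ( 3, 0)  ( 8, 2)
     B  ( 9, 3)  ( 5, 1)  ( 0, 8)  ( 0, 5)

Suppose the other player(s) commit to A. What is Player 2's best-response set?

P2 best: {P,Q}

u_2(P vs A) = 7
u_2(Q vs A) = 7
u_2(R vs A) = 0
u_2(S vs A) = 2
max payoff 7 at {P,Q}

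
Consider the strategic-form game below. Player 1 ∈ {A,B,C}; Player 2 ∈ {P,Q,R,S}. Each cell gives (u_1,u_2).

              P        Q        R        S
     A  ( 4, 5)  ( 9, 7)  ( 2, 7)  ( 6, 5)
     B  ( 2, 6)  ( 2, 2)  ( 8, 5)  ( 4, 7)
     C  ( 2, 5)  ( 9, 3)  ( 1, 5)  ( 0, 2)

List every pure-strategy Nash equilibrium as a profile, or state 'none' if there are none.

(A,P): not NE [P2→R gives 7>5]
(A,Q): NE
(A,R): not NE [P1→B gives 8>2]
(A,S): not NE [P2→R gives 7>5]
(B,P): not NE [P1→A gives 4>2; P2→S gives 7>6]
(B,Q): not NE [P1→C gives 9>2; P2→S gives 7>2]
(B,R): not NE [P2→S gives 7>5]
(B,S): not NE [P1→A gives 6>4]
(C,P): not NE [P1→A gives 4>2]
(C,Q): not NE [P2→R gives 5>3]
(C,R): not NE [P1→B gives 8>1]
(C,S): not NE [P1→A gives 6>0; P2→R gives 5>2]

Nash profiles: (A,Q)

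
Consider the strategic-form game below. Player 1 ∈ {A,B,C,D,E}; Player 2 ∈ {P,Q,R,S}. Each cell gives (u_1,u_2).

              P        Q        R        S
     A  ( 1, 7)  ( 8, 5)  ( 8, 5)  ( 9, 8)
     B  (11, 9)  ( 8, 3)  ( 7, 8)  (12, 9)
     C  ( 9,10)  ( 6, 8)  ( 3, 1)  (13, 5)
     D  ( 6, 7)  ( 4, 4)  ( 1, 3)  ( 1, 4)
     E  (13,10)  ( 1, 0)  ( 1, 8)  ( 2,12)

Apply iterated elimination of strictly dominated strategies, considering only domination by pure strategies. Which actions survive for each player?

P1 drop D (B beats it: P:11>6 Q:8>4 R:7>1 S:12>1)
P2 drop Q (P beats it: A:7>5 B:9>3 C:10>8 E:10>0)
P2 drop R (P beats it: A:7>5 B:9>8 C:10>1 E:10>8)
P1 drop A (B beats it: P:11>1 S:12>9)
P1→{B,C,E} P2→{P,S}

IESDS → P1:{B,C,E} P2:{P,S}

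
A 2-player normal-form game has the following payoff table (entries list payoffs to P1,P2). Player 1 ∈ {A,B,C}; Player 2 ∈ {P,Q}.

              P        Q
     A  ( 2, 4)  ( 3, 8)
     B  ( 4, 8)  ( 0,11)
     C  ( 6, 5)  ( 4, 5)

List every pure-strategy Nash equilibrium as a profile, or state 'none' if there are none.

(A,P): not NE [P1→C gives 6>2; P2→Q gives 8>4]
(A,Q): not NE [P1→C gives 4>3]
(B,P): not NE [P1→C gives 6>4; P2→Q gives 11>8]
(B,Q): not NE [P1→C gives 4>0]
(C,P): NE
(C,Q): NE

Nash profiles: (C,P), (C,Q)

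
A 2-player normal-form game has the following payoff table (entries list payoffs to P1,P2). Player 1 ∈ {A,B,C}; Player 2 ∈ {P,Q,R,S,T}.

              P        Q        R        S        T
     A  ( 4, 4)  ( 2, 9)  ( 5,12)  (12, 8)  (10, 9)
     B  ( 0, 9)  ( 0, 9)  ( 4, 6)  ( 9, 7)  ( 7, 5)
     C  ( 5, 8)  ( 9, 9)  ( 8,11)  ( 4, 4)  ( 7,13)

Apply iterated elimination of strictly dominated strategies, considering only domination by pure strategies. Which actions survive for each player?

P1 drop B (A beats it: P:4>0 Q:2>0 R:5>4 S:12>9 T:10>7)
P2 drop P (Q beats it: A:9>4 C:9>8)
P2 drop Q (R beats it: A:12>9 C:11>9)
P2 drop S (R beats it: A:12>8 C:11>4)
P1→{A,C} P2→{R,T}

Survivors P1:{A,C} P2:{R,T}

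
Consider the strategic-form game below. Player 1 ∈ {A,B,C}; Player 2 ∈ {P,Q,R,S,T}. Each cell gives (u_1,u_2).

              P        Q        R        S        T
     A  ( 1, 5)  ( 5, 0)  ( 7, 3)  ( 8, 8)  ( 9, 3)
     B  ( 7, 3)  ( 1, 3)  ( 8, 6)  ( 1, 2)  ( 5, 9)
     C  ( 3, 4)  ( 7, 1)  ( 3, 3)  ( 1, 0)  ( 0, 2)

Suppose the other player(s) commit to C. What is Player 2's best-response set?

u_2(P vs C) = 4
u_2(Q vs C) = 1
u_2(R vs C) = 3
u_2(S vs C) = 0
u_2(T vs C) = 2
max payoff 4 at {P}

P2 best: {P}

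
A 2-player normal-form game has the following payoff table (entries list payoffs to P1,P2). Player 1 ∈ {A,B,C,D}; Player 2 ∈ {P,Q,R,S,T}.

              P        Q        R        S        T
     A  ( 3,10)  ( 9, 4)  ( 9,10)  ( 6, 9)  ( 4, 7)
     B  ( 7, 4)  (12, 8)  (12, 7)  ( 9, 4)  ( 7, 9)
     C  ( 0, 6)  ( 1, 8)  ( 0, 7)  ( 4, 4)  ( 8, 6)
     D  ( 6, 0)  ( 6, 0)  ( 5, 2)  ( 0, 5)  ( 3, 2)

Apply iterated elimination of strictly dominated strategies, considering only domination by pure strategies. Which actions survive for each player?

P1 drop A (B beats it: P:7>3 Q:12>9 R:12>9 S:9>6 T:7>4)
P1 drop D (B beats it: P:7>6 Q:12>6 R:12>5 S:9>0 T:7>3)
P2 drop P (Q beats it: B:8>4 C:8>6)
P2 drop R (Q beats it: B:8>7 C:8>7)
P2 drop S (Q beats it: B:8>4 C:8>4)
P1→{B,C} P2→{Q,T}

Remaining: P1:{B,C} P2:{Q,T}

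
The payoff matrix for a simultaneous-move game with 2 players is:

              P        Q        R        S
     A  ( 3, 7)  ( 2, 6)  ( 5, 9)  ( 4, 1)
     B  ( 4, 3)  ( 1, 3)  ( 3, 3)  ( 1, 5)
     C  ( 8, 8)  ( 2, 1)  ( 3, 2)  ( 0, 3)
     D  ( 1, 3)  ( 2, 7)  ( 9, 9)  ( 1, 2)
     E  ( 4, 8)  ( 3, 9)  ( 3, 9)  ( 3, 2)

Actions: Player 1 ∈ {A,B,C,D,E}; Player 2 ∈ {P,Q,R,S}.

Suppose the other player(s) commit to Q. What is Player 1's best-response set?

argmax u_1 = {E}

u_1(A vs Q) = 2
u_1(B vs Q) = 1
u_1(C vs Q) = 2
u_1(D vs Q) = 2
u_1(E vs Q) = 3
max payoff 3 at {E}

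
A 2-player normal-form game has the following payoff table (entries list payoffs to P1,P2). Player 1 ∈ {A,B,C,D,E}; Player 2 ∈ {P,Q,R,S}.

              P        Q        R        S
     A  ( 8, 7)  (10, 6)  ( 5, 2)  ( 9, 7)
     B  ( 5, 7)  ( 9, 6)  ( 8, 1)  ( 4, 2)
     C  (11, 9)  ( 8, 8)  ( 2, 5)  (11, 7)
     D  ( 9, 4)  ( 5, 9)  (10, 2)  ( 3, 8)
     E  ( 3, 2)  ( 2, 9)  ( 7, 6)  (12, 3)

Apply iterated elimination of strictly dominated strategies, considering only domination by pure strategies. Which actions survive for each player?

P2 drop R (Q beats it: A:6>2 B:6>1 C:8>5 D:9>2 E:9>6)
P1 drop B (A beats it: P:8>5 Q:10>9 S:9>4)
P1 drop D (C beats it: P:11>9 Q:8>5 S:11>3)
P1→{A,C,E} P2→{P,Q,S}

IESDS → P1:{A,C,E} P2:{P,Q,S}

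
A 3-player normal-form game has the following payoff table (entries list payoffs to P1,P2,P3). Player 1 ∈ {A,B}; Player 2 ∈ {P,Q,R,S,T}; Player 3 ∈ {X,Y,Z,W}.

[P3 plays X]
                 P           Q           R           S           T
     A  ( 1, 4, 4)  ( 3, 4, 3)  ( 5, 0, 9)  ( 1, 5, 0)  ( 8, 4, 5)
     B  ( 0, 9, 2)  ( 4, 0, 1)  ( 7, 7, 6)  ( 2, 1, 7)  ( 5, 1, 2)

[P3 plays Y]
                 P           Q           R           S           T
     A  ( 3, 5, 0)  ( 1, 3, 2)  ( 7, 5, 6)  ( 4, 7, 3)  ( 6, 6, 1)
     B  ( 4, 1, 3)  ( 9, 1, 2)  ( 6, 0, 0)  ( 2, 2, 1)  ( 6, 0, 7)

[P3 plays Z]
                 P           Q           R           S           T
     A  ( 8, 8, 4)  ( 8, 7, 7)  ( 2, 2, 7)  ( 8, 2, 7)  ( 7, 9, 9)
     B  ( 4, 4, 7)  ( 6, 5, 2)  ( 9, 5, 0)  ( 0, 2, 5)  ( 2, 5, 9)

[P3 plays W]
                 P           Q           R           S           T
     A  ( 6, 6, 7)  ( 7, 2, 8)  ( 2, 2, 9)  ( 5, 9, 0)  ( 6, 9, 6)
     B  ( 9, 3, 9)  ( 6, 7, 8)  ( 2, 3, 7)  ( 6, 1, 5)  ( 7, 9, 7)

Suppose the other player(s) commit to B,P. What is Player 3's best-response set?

u_3(X vs B,P) = 2
u_3(Y vs B,P) = 3
u_3(Z vs B,P) = 7
u_3(W vs B,P) = 9
max payoff 9 at {W}

argmax u_3 = {W}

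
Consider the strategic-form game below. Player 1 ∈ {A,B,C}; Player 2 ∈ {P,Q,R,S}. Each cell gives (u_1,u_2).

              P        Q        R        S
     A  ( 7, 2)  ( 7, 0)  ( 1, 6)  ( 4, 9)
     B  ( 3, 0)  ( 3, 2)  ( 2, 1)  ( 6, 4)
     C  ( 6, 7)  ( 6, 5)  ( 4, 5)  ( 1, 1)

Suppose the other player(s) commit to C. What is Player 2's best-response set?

u_2(P vs C) = 7
u_2(Q vs C) = 5
u_2(R vs C) = 5
u_2(S vs C) = 1
max payoff 7 at {P}

argmax u_2 = {P}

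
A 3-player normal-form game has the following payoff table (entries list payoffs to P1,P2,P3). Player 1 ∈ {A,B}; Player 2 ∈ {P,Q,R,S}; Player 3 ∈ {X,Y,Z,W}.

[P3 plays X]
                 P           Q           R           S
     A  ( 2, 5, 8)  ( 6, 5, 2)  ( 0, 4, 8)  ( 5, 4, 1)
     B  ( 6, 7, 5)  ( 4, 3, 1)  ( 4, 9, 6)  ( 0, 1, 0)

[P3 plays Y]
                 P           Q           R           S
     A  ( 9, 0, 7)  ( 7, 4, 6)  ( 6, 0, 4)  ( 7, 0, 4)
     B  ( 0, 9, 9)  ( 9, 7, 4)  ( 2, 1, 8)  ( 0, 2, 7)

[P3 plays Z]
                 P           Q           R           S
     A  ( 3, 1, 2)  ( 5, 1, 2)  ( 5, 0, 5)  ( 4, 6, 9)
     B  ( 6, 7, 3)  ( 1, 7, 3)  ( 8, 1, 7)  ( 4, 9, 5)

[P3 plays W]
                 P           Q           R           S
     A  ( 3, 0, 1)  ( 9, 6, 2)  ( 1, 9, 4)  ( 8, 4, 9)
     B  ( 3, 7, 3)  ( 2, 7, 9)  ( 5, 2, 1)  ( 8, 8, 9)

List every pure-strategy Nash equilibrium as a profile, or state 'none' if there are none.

Nash profiles: (A,S,Z), (B,S,W)

(A,P,X): not NE [P1→B gives 6>2]
(A,P,Y): not NE [P2→Q gives 4>0; P3→X gives 8>7]
(A,P,Z): not NE [P1→B gives 6>3; P2→S gives 6>1; P3→X gives 8>2]
(A,P,W): not NE [P2→R gives 9>0; P3→X gives 8>1]
(A,Q,X): not NE [P3→Y gives 6>2]
(A,Q,Y): not NE [P1→B gives 9>7]
(A,Q,Z): not NE [P2→S gives 6>1; P3→Y gives 6>2]
(A,Q,W): not NE [P2→R gives 9>6; P3→Y gives 6>2]
(A,R,X): not NE [P1→B gives 4>0; P2→Q gives 5>4]
(A,R,Y): not NE [P2→Q gives 4>0; P3→X gives 8>4]
(A,R,Z): not NE [P1→B gives 8>5; P2→S gives 6>0; P3→X gives 8>5]
(A,R,W): not NE [P1→B gives 5>1; P3→X gives 8>4]
(A,S,X): not NE [P2→Q gives 5>4; P3→W gives 9>1]
(A,S,Y): not NE [P2→Q gives 4>0; P3→W gives 9>4]
(A,S,Z): NE
(A,S,W): not NE [P2→R gives 9>4]
(B,P,X): not NE [P2→R gives 9>7; P3→Y gives 9>5]
(B,P,Y): not NE [P1→A gives 9>0]
(B,P,Z): not NE [P2→S gives 9>7; P3→Y gives 9>3]
(B,P,W): not NE [P2→S gives 8>7; P3→Y gives 9>3]
(B,Q,X): not NE [P1→A gives 6>4; P2→R gives 9>3; P3→W gives 9>1]
(B,Q,Y): not NE [P2→P gives 9>7; P3→W gives 9>4]
(B,Q,Z): not NE [P1→A gives 5>1; P2→S gives 9>7; P3→W gives 9>3]
(B,Q,W): not NE [P1→A gives 9>2; P2→S gives 8>7]
(B,R,X): not NE [P3→Y gives 8>6]
(B,R,Y): not NE [P1→A gives 6>2; P2→P gives 9>1]
(B,R,Z): not NE [P2→S gives 9>1; P3→Y gives 8>7]
(B,R,W): not NE [P2→S gives 8>2; P3→Y gives 8>1]
(B,S,X): not NE [P1→A gives 5>0; P2→R gives 9>1; P3→W gives 9>0]
(B,S,Y): not NE [P1→A gives 7>0; P2→P gives 9>2; P3→W gives 9>7]
(B,S,Z): not NE [P3→W gives 9>5]
(B,S,W): NE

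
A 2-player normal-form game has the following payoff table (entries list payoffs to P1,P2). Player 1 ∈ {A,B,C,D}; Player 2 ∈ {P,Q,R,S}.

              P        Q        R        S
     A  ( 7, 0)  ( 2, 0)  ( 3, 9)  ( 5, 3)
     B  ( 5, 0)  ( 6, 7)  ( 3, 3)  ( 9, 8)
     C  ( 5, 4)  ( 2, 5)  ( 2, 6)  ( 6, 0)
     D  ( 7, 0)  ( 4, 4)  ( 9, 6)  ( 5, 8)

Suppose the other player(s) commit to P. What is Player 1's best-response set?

argmax u_1 = {A,D}

u_1(A vs P) = 7
u_1(B vs P) = 5
u_1(C vs P) = 5
u_1(D vs P) = 7
max payoff 7 at {A,D}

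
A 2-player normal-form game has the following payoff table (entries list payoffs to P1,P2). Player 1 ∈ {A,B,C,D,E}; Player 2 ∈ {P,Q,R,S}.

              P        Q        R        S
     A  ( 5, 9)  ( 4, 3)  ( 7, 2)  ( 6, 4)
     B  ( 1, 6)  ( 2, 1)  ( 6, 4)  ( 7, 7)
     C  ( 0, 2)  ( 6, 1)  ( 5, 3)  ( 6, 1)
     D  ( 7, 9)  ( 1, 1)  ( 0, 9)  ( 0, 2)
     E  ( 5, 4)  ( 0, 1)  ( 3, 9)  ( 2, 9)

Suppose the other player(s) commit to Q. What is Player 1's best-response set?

argmax u_1 = {C}

u_1(A vs Q) = 4
u_1(B vs Q) = 2
u_1(C vs Q) = 6
u_1(D vs Q) = 1
u_1(E vs Q) = 0
max payoff 6 at {C}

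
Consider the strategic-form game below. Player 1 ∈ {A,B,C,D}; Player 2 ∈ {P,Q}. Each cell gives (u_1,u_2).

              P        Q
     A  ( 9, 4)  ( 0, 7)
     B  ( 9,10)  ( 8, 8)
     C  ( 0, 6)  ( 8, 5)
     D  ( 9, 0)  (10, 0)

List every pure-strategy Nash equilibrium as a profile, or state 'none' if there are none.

Nash profiles: (B,P), (D,P), (D,Q)

(A,P): not NE [P2→Q gives 7>4]
(A,Q): not NE [P1→D gives 10>0]
(B,P): NE
(B,Q): not NE [P1→D gives 10>8; P2→P gives 10>8]
(C,P): not NE [P1→D gives 9>0]
(C,Q): not NE [P1→D gives 10>8; P2→P gives 6>5]
(D,P): NE
(D,Q): NE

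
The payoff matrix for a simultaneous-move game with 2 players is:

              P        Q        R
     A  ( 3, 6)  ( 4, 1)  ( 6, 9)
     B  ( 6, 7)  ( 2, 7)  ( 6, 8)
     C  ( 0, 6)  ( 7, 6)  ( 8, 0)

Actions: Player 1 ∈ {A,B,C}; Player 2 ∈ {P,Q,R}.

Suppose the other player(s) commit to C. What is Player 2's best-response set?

u_2(P vs C) = 6
u_2(Q vs C) = 6
u_2(R vs C) = 0
max payoff 6 at {P,Q}

BR_2 = {P,Q}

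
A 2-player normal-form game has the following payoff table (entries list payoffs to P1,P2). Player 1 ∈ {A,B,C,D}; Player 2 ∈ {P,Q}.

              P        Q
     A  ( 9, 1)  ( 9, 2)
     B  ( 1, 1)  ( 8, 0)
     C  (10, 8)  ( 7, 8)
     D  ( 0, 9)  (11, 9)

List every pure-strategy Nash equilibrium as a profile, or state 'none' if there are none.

(A,P): not NE [P1→C gives 10>9; P2→Q gives 2>1]
(A,Q): not NE [P1→D gives 11>9]
(B,P): not NE [P1→C gives 10>1]
(B,Q): not NE [P1→D gives 11>8; P2→P gives 1>0]
(C,P): NE
(C,Q): not NE [P1→D gives 11>7]
(D,P): not NE [P1→C gives 10>0]
(D,Q): NE

Nash profiles: (C,P), (D,Q)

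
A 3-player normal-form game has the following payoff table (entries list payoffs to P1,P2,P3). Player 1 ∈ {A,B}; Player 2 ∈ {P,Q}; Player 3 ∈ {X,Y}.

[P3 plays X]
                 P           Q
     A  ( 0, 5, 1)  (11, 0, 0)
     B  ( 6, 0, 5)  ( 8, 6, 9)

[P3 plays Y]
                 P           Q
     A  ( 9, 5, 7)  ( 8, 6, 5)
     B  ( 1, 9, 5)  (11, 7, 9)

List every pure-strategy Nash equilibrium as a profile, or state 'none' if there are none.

(A,P,X): not NE [P1→B gives 6>0; P3→Y gives 7>1]
(A,P,Y): not NE [P2→Q gives 6>5]
(A,Q,X): not NE [P2→P gives 5>0; P3→Y gives 5>0]
(A,Q,Y): not NE [P1→B gives 11>8]
(B,P,X): not NE [P2→Q gives 6>0]
(B,P,Y): not NE [P1→A gives 9>1]
(B,Q,X): not NE [P1→A gives 11>8]
(B,Q,Y): not NE [P2→P gives 9>7]

Equilibria: none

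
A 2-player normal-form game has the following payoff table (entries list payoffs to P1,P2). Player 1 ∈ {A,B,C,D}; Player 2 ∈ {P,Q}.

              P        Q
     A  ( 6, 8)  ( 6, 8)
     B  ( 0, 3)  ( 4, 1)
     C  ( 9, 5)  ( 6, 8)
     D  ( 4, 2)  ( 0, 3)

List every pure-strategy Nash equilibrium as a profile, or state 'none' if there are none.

NE set: (A,Q), (C,Q)

(A,P): not NE [P1→C gives 9>6]
(A,Q): NE
(B,P): not NE [P1→C gives 9>0]
(B,Q): not NE [P1→C gives 6>4; P2→P gives 3>1]
(C,P): not NE [P2→Q gives 8>5]
(C,Q): NE
(D,P): not NE [P1→C gives 9>4; P2→Q gives 3>2]
(D,Q): not NE [P1→C gives 6>0]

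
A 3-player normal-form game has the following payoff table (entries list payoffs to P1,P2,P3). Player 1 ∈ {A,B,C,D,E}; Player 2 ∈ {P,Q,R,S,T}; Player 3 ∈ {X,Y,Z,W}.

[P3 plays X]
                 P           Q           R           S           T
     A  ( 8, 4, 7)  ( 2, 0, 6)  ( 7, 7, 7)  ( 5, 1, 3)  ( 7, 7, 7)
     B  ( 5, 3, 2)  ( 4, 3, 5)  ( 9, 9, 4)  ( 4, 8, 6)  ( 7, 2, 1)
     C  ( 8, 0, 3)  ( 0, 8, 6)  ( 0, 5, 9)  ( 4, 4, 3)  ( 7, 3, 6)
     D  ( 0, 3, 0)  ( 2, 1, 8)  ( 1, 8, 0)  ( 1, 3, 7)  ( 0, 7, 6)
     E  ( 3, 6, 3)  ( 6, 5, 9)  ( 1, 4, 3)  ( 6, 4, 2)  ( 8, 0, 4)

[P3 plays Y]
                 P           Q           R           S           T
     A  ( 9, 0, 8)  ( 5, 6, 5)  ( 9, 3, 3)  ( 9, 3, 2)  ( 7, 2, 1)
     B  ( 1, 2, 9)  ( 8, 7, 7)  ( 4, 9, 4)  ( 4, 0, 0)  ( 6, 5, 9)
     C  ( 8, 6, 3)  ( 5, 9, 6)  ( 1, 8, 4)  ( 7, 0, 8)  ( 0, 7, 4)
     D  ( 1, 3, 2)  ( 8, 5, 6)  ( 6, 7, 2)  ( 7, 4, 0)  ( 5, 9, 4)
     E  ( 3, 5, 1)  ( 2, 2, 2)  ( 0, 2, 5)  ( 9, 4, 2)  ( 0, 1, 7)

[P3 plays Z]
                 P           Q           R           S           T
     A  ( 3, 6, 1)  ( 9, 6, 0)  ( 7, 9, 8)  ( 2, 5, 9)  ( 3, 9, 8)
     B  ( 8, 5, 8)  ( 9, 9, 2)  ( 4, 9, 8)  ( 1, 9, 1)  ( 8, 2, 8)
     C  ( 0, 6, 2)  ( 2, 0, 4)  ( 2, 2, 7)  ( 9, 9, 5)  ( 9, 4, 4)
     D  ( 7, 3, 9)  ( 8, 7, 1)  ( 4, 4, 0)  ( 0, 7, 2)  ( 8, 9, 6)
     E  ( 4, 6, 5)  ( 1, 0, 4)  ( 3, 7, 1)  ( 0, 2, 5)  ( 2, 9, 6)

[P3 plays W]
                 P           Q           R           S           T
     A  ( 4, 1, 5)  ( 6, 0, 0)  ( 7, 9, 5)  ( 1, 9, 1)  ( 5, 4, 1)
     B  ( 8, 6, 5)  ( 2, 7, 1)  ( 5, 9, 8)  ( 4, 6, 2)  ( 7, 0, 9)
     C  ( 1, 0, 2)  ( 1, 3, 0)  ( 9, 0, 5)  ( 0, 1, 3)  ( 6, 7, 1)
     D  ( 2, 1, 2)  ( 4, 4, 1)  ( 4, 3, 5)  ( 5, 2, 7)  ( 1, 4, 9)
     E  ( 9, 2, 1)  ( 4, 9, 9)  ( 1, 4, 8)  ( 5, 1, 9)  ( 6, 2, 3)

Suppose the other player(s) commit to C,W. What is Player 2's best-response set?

u_2(P vs C,W) = 0
u_2(Q vs C,W) = 3
u_2(R vs C,W) = 0
u_2(S vs C,W) = 1
u_2(T vs C,W) = 7
max payoff 7 at {T}

P2 best: {T}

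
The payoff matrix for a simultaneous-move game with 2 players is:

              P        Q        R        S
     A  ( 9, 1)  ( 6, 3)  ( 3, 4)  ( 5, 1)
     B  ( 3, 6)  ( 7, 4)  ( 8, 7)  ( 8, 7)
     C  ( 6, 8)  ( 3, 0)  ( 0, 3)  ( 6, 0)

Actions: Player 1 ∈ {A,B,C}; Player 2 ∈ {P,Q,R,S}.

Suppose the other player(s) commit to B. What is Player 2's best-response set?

u_2(P vs B) = 6
u_2(Q vs B) = 4
u_2(R vs B) = 7
u_2(S vs B) = 7
max payoff 7 at {R,S}

argmax u_2 = {R,S}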